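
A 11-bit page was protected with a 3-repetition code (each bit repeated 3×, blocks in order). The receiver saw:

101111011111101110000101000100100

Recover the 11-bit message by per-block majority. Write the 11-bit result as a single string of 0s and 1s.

Block 1 (101): 2 ones → 1
Block 2 (111): 3 ones → 1
Block 3 (011): 2 ones → 1
Block 4 (111): 3 ones → 1
Block 5 (101): 2 ones → 1
Block 6 (110): 2 ones → 1
Block 7 (000): 0 ones → 0
Block 8 (101): 2 ones → 1
Block 9 (000): 0 ones → 0
Block 10 (100): 1 one → 0
Block 11 (100): 1 one → 0

11111101000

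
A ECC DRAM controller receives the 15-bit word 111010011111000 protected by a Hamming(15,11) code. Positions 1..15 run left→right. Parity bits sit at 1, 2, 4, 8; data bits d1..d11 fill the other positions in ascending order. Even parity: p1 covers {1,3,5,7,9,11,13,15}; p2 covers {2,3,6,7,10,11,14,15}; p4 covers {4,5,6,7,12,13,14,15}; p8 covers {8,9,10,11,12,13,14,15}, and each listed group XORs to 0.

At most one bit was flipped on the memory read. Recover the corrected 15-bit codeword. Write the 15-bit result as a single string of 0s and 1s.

111010010111000

s1 (pos 1,3,5,7,9,11,13,15): 1⊕1⊕1⊕0⊕1⊕1⊕0⊕0 = 1
s2 (pos 2,3,6,7,10,11,14,15): 1⊕1⊕0⊕0⊕1⊕1⊕0⊕0 = 0
s4 (pos 4,5,6,7,12,13,14,15): 0⊕1⊕0⊕0⊕1⊕0⊕0⊕0 = 0
s8 (pos 8,9,10,11,12,13,14,15): 1⊕1⊕1⊕1⊕1⊕0⊕0⊕0 = 1
Syndrome s8…s1 = 1001 → error at position 9.
Flip position 9: 111010011111000 → 111010010111000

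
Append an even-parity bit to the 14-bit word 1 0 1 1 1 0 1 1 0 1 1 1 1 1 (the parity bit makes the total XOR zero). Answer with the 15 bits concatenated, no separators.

101110110111111

XOR of the 14 data bits: 1⊕0⊕1⊕1⊕1⊕0⊕1⊕1⊕0⊕1⊕1⊕1⊕1⊕1 = 1
Parity bit = 1 (so all 15 bits XOR to 0).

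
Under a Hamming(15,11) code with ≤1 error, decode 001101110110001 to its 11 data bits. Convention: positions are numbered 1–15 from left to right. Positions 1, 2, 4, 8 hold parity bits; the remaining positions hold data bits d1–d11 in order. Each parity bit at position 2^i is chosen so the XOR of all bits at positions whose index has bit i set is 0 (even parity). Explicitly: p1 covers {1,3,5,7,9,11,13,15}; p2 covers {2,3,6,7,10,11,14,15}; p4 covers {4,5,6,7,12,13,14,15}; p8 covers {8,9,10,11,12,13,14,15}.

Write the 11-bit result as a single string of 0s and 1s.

10110110001

s1 (pos 1,3,5,7,9,11,13,15): 0⊕1⊕0⊕1⊕0⊕1⊕0⊕1 = 0
s2 (pos 2,3,6,7,10,11,14,15): 0⊕1⊕1⊕1⊕1⊕1⊕0⊕1 = 0
s4 (pos 4,5,6,7,12,13,14,15): 1⊕0⊕1⊕1⊕0⊕0⊕0⊕1 = 0
s8 (pos 8,9,10,11,12,13,14,15): 1⊕0⊕1⊕1⊕0⊕0⊕0⊕1 = 0
Syndrome s8…s1 = 0000 → no error.
Read data bits from positions 3,5,6,7,9,10,11,12,13,14,15: 10110110001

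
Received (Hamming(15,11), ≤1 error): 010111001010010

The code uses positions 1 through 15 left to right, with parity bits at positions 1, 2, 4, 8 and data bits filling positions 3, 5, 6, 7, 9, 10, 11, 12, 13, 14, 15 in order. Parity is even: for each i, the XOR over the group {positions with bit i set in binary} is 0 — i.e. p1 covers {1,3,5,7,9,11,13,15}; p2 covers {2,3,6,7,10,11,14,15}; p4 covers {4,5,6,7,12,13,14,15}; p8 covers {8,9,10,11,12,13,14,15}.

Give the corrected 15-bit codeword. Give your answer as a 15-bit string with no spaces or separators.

s1 (pos 1,3,5,7,9,11,13,15): 0⊕0⊕1⊕0⊕1⊕1⊕0⊕0 = 1
s2 (pos 2,3,6,7,10,11,14,15): 1⊕0⊕1⊕0⊕0⊕1⊕1⊕0 = 0
s4 (pos 4,5,6,7,12,13,14,15): 1⊕1⊕1⊕0⊕0⊕0⊕1⊕0 = 0
s8 (pos 8,9,10,11,12,13,14,15): 0⊕1⊕0⊕1⊕0⊕0⊕1⊕0 = 1
Syndrome s8…s1 = 1001 → error at position 9.
Flip position 9: 010111001010010 → 010111000010010

010111000010010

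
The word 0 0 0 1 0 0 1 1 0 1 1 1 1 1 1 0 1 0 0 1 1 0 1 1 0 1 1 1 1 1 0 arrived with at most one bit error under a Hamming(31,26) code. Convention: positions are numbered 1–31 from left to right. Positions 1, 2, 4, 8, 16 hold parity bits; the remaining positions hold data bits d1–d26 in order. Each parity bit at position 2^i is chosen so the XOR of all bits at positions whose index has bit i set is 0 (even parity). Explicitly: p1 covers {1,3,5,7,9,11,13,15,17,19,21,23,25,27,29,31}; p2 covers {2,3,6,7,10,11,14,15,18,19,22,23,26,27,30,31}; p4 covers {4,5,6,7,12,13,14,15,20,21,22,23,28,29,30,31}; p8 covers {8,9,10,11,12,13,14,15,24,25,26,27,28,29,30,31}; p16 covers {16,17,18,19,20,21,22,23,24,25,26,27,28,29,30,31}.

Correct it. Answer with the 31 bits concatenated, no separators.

s1 (pos 1,3,5,7,9,11,13,15,17,19,21,23,25,27,29,31): 0⊕0⊕0⊕1⊕0⊕1⊕1⊕1⊕1⊕0⊕1⊕1⊕0⊕1⊕1⊕0 = 1
s2 (pos 2,3,6,7,10,11,14,15,18,19,22,23,26,27,30,31): 0⊕0⊕0⊕1⊕1⊕1⊕1⊕1⊕0⊕0⊕0⊕1⊕1⊕1⊕1⊕0 = 1
s4 (pos 4,5,6,7,12,13,14,15,20,21,22,23,28,29,30,31): 1⊕0⊕0⊕1⊕1⊕1⊕1⊕1⊕1⊕1⊕0⊕1⊕1⊕1⊕1⊕0 = 0
s8 (pos 8,9,10,11,12,13,14,15,24,25,26,27,28,29,30,31): 1⊕0⊕1⊕1⊕1⊕1⊕1⊕1⊕1⊕0⊕1⊕1⊕1⊕1⊕1⊕0 = 1
s16 (pos 16,17,18,19,20,21,22,23,24,25,26,27,28,29,30,31): 0⊕1⊕0⊕0⊕1⊕1⊕0⊕1⊕1⊕0⊕1⊕1⊕1⊕1⊕1⊕0 = 0
Syndrome s16…s1 = 01011 → error at position 11.
Flip position 11: 0001001101111110100110110111110 → 0001001101011110100110110111110

0001001101011110100110110111110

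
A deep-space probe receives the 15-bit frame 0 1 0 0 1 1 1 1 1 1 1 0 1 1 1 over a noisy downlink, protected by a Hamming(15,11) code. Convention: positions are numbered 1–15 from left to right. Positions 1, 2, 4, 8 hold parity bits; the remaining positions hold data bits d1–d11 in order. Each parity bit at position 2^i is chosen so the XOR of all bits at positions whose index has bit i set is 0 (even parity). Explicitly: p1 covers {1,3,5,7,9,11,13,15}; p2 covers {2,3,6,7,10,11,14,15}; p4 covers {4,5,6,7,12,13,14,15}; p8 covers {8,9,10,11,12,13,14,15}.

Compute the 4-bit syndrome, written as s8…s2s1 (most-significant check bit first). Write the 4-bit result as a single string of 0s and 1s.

1010

s1 (pos 1,3,5,7,9,11,13,15): 0⊕0⊕1⊕1⊕1⊕1⊕1⊕1 = 0
s2 (pos 2,3,6,7,10,11,14,15): 1⊕0⊕1⊕1⊕1⊕1⊕1⊕1 = 1
s4 (pos 4,5,6,7,12,13,14,15): 0⊕1⊕1⊕1⊕0⊕1⊕1⊕1 = 0
s8 (pos 8,9,10,11,12,13,14,15): 1⊕1⊕1⊕1⊕0⊕1⊕1⊕1 = 1
Syndrome s8…s1 = 1010 → error at position 10.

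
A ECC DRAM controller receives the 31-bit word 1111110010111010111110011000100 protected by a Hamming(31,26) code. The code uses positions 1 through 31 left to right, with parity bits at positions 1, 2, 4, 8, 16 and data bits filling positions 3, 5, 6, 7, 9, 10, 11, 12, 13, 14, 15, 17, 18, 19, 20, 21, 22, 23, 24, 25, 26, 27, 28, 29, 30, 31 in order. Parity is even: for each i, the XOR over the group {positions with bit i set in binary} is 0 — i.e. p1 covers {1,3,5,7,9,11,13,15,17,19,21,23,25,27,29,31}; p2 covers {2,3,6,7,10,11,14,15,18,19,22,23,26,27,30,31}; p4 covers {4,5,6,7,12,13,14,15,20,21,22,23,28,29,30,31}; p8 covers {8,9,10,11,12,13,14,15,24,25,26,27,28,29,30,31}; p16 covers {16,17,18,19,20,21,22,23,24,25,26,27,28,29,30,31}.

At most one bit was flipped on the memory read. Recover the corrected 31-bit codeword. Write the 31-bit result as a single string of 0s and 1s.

s1 (pos 1,3,5,7,9,11,13,15,17,19,21,23,25,27,29,31): 1⊕1⊕1⊕0⊕1⊕1⊕1⊕1⊕1⊕1⊕1⊕0⊕1⊕0⊕1⊕0 = 0
s2 (pos 2,3,6,7,10,11,14,15,18,19,22,23,26,27,30,31): 1⊕1⊕1⊕0⊕0⊕1⊕0⊕1⊕1⊕1⊕0⊕0⊕0⊕0⊕0⊕0 = 1
s4 (pos 4,5,6,7,12,13,14,15,20,21,22,23,28,29,30,31): 1⊕1⊕1⊕0⊕1⊕1⊕0⊕1⊕1⊕1⊕0⊕0⊕0⊕1⊕0⊕0 = 1
s8 (pos 8,9,10,11,12,13,14,15,24,25,26,27,28,29,30,31): 0⊕1⊕0⊕1⊕1⊕1⊕0⊕1⊕1⊕1⊕0⊕0⊕0⊕1⊕0⊕0 = 0
s16 (pos 16,17,18,19,20,21,22,23,24,25,26,27,28,29,30,31): 0⊕1⊕1⊕1⊕1⊕1⊕0⊕0⊕1⊕1⊕0⊕0⊕0⊕1⊕0⊕0 = 0
Syndrome s16…s1 = 00110 → error at position 6.
Flip position 6: 1111110010111010111110011000100 → 1111100010111010111110011000100

1111100010111010111110011000100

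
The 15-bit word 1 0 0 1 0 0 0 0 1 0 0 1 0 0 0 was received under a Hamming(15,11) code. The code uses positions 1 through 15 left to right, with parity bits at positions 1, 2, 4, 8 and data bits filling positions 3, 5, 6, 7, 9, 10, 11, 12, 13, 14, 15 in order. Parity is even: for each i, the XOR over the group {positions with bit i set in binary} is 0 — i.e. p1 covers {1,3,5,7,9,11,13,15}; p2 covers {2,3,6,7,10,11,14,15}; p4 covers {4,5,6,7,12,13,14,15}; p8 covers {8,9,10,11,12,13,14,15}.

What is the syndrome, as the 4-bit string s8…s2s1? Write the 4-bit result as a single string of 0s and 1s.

s1 (pos 1,3,5,7,9,11,13,15): 1⊕0⊕0⊕0⊕1⊕0⊕0⊕0 = 0
s2 (pos 2,3,6,7,10,11,14,15): 0⊕0⊕0⊕0⊕0⊕0⊕0⊕0 = 0
s4 (pos 4,5,6,7,12,13,14,15): 1⊕0⊕0⊕0⊕1⊕0⊕0⊕0 = 0
s8 (pos 8,9,10,11,12,13,14,15): 0⊕1⊕0⊕0⊕1⊕0⊕0⊕0 = 0
Syndrome s8…s1 = 0000 → no error.

0000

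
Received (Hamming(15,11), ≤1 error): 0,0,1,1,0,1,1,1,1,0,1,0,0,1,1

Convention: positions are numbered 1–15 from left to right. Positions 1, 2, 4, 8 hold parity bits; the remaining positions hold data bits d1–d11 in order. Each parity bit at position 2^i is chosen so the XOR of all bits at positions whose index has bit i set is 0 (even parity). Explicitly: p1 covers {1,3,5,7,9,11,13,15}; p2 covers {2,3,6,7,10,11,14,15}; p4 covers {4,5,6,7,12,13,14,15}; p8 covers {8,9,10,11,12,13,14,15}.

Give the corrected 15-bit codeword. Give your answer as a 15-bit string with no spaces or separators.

s1 (pos 1,3,5,7,9,11,13,15): 0⊕1⊕0⊕1⊕1⊕1⊕0⊕1 = 1
s2 (pos 2,3,6,7,10,11,14,15): 0⊕1⊕1⊕1⊕0⊕1⊕1⊕1 = 0
s4 (pos 4,5,6,7,12,13,14,15): 1⊕0⊕1⊕1⊕0⊕0⊕1⊕1 = 1
s8 (pos 8,9,10,11,12,13,14,15): 1⊕1⊕0⊕1⊕0⊕0⊕1⊕1 = 1
Syndrome s8…s1 = 1101 → error at position 13.
Flip position 13: 001101111010011 → 001101111010111

001101111010111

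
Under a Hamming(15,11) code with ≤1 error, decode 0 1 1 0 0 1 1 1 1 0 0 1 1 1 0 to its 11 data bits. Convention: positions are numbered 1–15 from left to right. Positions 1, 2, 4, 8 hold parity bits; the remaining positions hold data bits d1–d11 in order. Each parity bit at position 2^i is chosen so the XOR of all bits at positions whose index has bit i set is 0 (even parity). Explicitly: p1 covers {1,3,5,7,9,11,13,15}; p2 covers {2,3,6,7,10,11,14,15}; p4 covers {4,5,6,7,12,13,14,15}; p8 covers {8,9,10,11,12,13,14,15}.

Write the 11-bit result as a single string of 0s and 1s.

10111001100

s1 (pos 1,3,5,7,9,11,13,15): 0⊕1⊕0⊕1⊕1⊕0⊕1⊕0 = 0
s2 (pos 2,3,6,7,10,11,14,15): 1⊕1⊕1⊕1⊕0⊕0⊕1⊕0 = 1
s4 (pos 4,5,6,7,12,13,14,15): 0⊕0⊕1⊕1⊕1⊕1⊕1⊕0 = 1
s8 (pos 8,9,10,11,12,13,14,15): 1⊕1⊕0⊕0⊕1⊕1⊕1⊕0 = 1
Syndrome s8…s1 = 1110 → error at position 14.
Flip position 14: 011001111001110 → 011001111001100
Read data bits from positions 3,5,6,7,9,10,11,12,13,14,15: 10111001100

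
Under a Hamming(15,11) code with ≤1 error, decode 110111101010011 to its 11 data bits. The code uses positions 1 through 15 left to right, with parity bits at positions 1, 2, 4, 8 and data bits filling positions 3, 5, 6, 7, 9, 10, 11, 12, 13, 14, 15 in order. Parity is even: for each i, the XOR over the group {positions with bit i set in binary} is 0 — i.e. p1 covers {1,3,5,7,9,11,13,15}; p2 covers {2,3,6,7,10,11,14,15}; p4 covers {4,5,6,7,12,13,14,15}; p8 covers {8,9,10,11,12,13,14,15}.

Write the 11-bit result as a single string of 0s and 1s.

01111010011

s1 (pos 1,3,5,7,9,11,13,15): 1⊕0⊕1⊕1⊕1⊕1⊕0⊕1 = 0
s2 (pos 2,3,6,7,10,11,14,15): 1⊕0⊕1⊕1⊕0⊕1⊕1⊕1 = 0
s4 (pos 4,5,6,7,12,13,14,15): 1⊕1⊕1⊕1⊕0⊕0⊕1⊕1 = 0
s8 (pos 8,9,10,11,12,13,14,15): 0⊕1⊕0⊕1⊕0⊕0⊕1⊕1 = 0
Syndrome s8…s1 = 0000 → no error.
Read data bits from positions 3,5,6,7,9,10,11,12,13,14,15: 01111010011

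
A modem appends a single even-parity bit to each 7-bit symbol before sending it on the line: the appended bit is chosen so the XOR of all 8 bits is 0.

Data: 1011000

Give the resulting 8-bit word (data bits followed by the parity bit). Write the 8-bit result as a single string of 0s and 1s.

10110001

XOR of the 7 data bits: 1⊕0⊕1⊕1⊕0⊕0⊕0 = 1
Parity bit = 1 (so all 8 bits XOR to 0).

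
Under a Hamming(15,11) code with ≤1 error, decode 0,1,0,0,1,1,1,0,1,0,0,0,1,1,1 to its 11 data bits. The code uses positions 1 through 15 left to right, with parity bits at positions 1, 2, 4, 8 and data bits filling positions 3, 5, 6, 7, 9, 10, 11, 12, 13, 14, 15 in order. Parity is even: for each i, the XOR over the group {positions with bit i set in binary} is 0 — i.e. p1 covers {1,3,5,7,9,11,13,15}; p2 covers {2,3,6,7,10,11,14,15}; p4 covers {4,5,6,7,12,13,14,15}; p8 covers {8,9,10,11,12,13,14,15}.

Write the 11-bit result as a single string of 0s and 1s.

s1 (pos 1,3,5,7,9,11,13,15): 0⊕0⊕1⊕1⊕1⊕0⊕1⊕1 = 1
s2 (pos 2,3,6,7,10,11,14,15): 1⊕0⊕1⊕1⊕0⊕0⊕1⊕1 = 1
s4 (pos 4,5,6,7,12,13,14,15): 0⊕1⊕1⊕1⊕0⊕1⊕1⊕1 = 0
s8 (pos 8,9,10,11,12,13,14,15): 0⊕1⊕0⊕0⊕0⊕1⊕1⊕1 = 0
Syndrome s8…s1 = 0011 → error at position 3.
Flip position 3: 010011101000111 → 011011101000111
Read data bits from positions 3,5,6,7,9,10,11,12,13,14,15: 11111000111

11111000111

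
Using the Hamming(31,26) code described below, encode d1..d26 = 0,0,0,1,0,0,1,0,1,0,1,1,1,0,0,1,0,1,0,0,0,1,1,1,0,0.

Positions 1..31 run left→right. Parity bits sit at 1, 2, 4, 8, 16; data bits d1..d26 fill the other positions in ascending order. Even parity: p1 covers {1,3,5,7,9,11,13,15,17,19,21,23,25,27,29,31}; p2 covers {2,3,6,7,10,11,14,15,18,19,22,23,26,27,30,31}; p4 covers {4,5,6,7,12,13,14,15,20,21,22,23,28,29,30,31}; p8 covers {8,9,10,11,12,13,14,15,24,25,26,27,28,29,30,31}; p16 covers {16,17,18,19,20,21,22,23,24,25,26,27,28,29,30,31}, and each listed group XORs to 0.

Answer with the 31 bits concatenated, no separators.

Place data at non-parity positions: p1 p2 0 p4 0 0 1 p8 0 0 1 0 1 0 1 p16 1 1 0 0 1 0 1 0 0 0 1 1 1 0 0
p1 (pos 1,3,5,7,9,11,13,15,17,19,21,23,25,27,29,31): XOR of data positions = 0⊕0⊕1⊕0⊕1⊕1⊕1⊕1⊕0⊕1⊕1⊕0⊕1⊕1⊕0 = 1
p2 (pos 2,3,6,7,10,11,14,15,18,19,22,23,26,27,30,31): XOR of data positions = 0⊕0⊕1⊕0⊕1⊕0⊕1⊕1⊕0⊕0⊕1⊕0⊕1⊕0⊕0 = 0
p4 (pos 4,5,6,7,12,13,14,15,20,21,22,23,28,29,30,31): XOR of data positions = 0⊕0⊕1⊕0⊕1⊕0⊕1⊕0⊕1⊕0⊕1⊕1⊕1⊕0⊕0 = 1
p8 (pos 8,9,10,11,12,13,14,15,24,25,26,27,28,29,30,31): XOR of data positions = 0⊕0⊕1⊕0⊕1⊕0⊕1⊕0⊕0⊕0⊕1⊕1⊕1⊕0⊕0 = 0
p16 (pos 16,17,18,19,20,21,22,23,24,25,26,27,28,29,30,31): XOR of data positions = 1⊕1⊕0⊕0⊕1⊕0⊕1⊕0⊕0⊕0⊕1⊕1⊕1⊕0⊕0 = 1
Codeword: 1001001000101011110010100011100

1001001000101011110010100011100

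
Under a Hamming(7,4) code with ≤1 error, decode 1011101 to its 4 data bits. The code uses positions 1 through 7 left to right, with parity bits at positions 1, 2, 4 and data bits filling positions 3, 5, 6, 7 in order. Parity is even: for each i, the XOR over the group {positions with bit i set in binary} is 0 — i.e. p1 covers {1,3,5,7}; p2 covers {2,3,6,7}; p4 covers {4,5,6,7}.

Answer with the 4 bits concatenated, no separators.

1101

s1 (pos 1,3,5,7): 1⊕1⊕1⊕1 = 0
s2 (pos 2,3,6,7): 0⊕1⊕0⊕1 = 0
s4 (pos 4,5,6,7): 1⊕1⊕0⊕1 = 1
Syndrome s4…s1 = 100 → error at position 4.
Flip position 4: 1011101 → 1010101
Read data bits from positions 3,5,6,7: 1101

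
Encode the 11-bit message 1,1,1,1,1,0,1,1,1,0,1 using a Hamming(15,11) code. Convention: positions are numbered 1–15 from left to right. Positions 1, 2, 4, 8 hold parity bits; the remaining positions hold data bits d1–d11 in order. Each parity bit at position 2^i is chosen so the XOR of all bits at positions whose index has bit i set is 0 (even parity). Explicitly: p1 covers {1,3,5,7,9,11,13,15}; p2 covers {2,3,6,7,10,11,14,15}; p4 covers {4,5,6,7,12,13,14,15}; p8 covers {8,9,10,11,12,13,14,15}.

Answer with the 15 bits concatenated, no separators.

111011111011101

Place data at non-parity positions: p1 p2 1 p4 1 1 1 p8 1 0 1 1 1 0 1
p1 (pos 1,3,5,7,9,11,13,15): XOR of data positions = 1⊕1⊕1⊕1⊕1⊕1⊕1 = 1
p2 (pos 2,3,6,7,10,11,14,15): XOR of data positions = 1⊕1⊕1⊕0⊕1⊕0⊕1 = 1
p4 (pos 4,5,6,7,12,13,14,15): XOR of data positions = 1⊕1⊕1⊕1⊕1⊕0⊕1 = 0
p8 (pos 8,9,10,11,12,13,14,15): XOR of data positions = 1⊕0⊕1⊕1⊕1⊕0⊕1 = 1
Codeword: 111011111011101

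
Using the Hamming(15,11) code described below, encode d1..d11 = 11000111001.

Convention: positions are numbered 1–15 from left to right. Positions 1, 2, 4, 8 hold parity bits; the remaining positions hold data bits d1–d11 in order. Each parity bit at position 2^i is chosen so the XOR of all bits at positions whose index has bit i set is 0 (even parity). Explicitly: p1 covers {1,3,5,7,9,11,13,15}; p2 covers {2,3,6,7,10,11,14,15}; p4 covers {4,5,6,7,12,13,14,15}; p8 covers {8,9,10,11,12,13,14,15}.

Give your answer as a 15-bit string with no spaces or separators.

Place data at non-parity positions: p1 p2 1 p4 1 0 0 p8 0 1 1 1 0 0 1
p1 (pos 1,3,5,7,9,11,13,15): XOR of data positions = 1⊕1⊕0⊕0⊕1⊕0⊕1 = 0
p2 (pos 2,3,6,7,10,11,14,15): XOR of data positions = 1⊕0⊕0⊕1⊕1⊕0⊕1 = 0
p4 (pos 4,5,6,7,12,13,14,15): XOR of data positions = 1⊕0⊕0⊕1⊕0⊕0⊕1 = 1
p8 (pos 8,9,10,11,12,13,14,15): XOR of data positions = 0⊕1⊕1⊕1⊕0⊕0⊕1 = 0
Codeword: 001110000111001

001110000111001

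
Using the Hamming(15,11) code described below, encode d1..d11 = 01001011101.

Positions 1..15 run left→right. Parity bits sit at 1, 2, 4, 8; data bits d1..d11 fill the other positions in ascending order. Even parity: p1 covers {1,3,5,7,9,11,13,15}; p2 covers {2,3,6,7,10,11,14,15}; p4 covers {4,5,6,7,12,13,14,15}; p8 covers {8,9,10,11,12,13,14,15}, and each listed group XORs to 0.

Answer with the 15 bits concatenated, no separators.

Place data at non-parity positions: p1 p2 0 p4 1 0 0 p8 1 0 1 1 1 0 1
p1 (pos 1,3,5,7,9,11,13,15): XOR of data positions = 0⊕1⊕0⊕1⊕1⊕1⊕1 = 1
p2 (pos 2,3,6,7,10,11,14,15): XOR of data positions = 0⊕0⊕0⊕0⊕1⊕0⊕1 = 0
p4 (pos 4,5,6,7,12,13,14,15): XOR of data positions = 1⊕0⊕0⊕1⊕1⊕0⊕1 = 0
p8 (pos 8,9,10,11,12,13,14,15): XOR of data positions = 1⊕0⊕1⊕1⊕1⊕0⊕1 = 1
Codeword: 100010011011101

100010011011101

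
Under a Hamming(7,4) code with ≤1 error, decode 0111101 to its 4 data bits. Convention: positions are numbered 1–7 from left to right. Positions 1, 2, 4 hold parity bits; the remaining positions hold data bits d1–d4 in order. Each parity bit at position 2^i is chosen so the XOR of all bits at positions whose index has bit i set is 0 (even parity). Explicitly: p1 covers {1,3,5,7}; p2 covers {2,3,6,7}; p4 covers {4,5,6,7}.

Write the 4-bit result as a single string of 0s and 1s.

1100

s1 (pos 1,3,5,7): 0⊕1⊕1⊕1 = 1
s2 (pos 2,3,6,7): 1⊕1⊕0⊕1 = 1
s4 (pos 4,5,6,7): 1⊕1⊕0⊕1 = 1
Syndrome s4…s1 = 111 → error at position 7.
Flip position 7: 0111101 → 0111100
Read data bits from positions 3,5,6,7: 1100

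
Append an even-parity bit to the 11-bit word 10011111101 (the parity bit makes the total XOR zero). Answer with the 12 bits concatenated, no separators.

XOR of the 11 data bits: 1⊕0⊕0⊕1⊕1⊕1⊕1⊕1⊕1⊕0⊕1 = 0
Parity bit = 0 (so all 12 bits XOR to 0).

100111111010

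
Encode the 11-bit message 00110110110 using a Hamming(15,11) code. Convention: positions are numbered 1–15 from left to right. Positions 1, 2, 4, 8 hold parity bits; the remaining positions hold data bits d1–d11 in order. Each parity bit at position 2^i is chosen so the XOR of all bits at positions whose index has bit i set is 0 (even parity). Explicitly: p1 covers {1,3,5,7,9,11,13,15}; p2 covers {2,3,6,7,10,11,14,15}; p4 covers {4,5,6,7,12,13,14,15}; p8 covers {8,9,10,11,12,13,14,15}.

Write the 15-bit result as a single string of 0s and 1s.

Place data at non-parity positions: p1 p2 0 p4 0 1 1 p8 0 1 1 0 1 1 0
p1 (pos 1,3,5,7,9,11,13,15): XOR of data positions = 0⊕0⊕1⊕0⊕1⊕1⊕0 = 1
p2 (pos 2,3,6,7,10,11,14,15): XOR of data positions = 0⊕1⊕1⊕1⊕1⊕1⊕0 = 1
p4 (pos 4,5,6,7,12,13,14,15): XOR of data positions = 0⊕1⊕1⊕0⊕1⊕1⊕0 = 0
p8 (pos 8,9,10,11,12,13,14,15): XOR of data positions = 0⊕1⊕1⊕0⊕1⊕1⊕0 = 0
Codeword: 110001100110110

110001100110110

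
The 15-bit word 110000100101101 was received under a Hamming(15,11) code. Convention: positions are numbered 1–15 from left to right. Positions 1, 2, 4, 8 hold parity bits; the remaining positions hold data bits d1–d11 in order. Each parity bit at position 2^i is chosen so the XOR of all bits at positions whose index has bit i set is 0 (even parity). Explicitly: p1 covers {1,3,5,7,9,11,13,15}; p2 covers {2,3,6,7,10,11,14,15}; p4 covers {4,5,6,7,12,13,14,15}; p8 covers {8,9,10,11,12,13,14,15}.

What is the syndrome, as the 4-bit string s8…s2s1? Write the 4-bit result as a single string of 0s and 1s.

s1 (pos 1,3,5,7,9,11,13,15): 1⊕0⊕0⊕1⊕0⊕0⊕1⊕1 = 0
s2 (pos 2,3,6,7,10,11,14,15): 1⊕0⊕0⊕1⊕1⊕0⊕0⊕1 = 0
s4 (pos 4,5,6,7,12,13,14,15): 0⊕0⊕0⊕1⊕1⊕1⊕0⊕1 = 0
s8 (pos 8,9,10,11,12,13,14,15): 0⊕0⊕1⊕0⊕1⊕1⊕0⊕1 = 0
Syndrome s8…s1 = 0000 → no error.

0000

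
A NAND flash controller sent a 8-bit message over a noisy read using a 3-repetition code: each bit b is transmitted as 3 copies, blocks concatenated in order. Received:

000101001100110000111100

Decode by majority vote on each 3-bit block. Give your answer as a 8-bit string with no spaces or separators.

Block 1 (000): 0 ones → 0
Block 2 (101): 2 ones → 1
Block 3 (001): 1 one → 0
Block 4 (100): 1 one → 0
Block 5 (110): 2 ones → 1
Block 6 (000): 0 ones → 0
Block 7 (111): 3 ones → 1
Block 8 (100): 1 one → 0

01001010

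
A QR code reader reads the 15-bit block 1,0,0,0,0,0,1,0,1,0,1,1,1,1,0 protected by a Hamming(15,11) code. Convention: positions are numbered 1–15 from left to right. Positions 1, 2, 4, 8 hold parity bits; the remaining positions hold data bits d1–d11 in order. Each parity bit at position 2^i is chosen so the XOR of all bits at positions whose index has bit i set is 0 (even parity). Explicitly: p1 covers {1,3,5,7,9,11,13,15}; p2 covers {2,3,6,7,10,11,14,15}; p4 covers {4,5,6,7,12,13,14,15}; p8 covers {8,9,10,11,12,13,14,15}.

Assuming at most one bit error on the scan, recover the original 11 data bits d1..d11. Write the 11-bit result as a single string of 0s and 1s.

s1 (pos 1,3,5,7,9,11,13,15): 1⊕0⊕0⊕1⊕1⊕1⊕1⊕0 = 1
s2 (pos 2,3,6,7,10,11,14,15): 0⊕0⊕0⊕1⊕0⊕1⊕1⊕0 = 1
s4 (pos 4,5,6,7,12,13,14,15): 0⊕0⊕0⊕1⊕1⊕1⊕1⊕0 = 0
s8 (pos 8,9,10,11,12,13,14,15): 0⊕1⊕0⊕1⊕1⊕1⊕1⊕0 = 1
Syndrome s8…s1 = 1011 → error at position 11.
Flip position 11: 100000101011110 → 100000101001110
Read data bits from positions 3,5,6,7,9,10,11,12,13,14,15: 00011001110

00011001110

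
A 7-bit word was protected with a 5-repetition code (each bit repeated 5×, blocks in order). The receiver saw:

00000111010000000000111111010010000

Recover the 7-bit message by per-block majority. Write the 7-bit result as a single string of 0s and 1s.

0100100

Block 1 (00000): 0 ones → 0
Block 2 (11101): 4 ones → 1
Block 3 (00000): 0 ones → 0
Block 4 (00000): 0 ones → 0
Block 5 (11111): 5 ones → 1
Block 6 (10100): 2 ones → 0
Block 7 (10000): 1 one → 0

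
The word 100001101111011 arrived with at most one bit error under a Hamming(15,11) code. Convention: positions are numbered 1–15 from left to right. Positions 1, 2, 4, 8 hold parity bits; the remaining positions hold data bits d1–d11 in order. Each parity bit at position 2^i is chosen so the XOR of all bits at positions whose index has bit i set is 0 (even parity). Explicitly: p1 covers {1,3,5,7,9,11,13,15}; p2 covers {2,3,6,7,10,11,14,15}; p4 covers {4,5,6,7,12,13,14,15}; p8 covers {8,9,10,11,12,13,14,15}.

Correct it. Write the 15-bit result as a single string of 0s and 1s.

s1 (pos 1,3,5,7,9,11,13,15): 1⊕0⊕0⊕1⊕1⊕1⊕0⊕1 = 1
s2 (pos 2,3,6,7,10,11,14,15): 0⊕0⊕1⊕1⊕1⊕1⊕1⊕1 = 0
s4 (pos 4,5,6,7,12,13,14,15): 0⊕0⊕1⊕1⊕1⊕0⊕1⊕1 = 1
s8 (pos 8,9,10,11,12,13,14,15): 0⊕1⊕1⊕1⊕1⊕0⊕1⊕1 = 0
Syndrome s8…s1 = 0101 → error at position 5.
Flip position 5: 100001101111011 → 100011101111011

100011101111011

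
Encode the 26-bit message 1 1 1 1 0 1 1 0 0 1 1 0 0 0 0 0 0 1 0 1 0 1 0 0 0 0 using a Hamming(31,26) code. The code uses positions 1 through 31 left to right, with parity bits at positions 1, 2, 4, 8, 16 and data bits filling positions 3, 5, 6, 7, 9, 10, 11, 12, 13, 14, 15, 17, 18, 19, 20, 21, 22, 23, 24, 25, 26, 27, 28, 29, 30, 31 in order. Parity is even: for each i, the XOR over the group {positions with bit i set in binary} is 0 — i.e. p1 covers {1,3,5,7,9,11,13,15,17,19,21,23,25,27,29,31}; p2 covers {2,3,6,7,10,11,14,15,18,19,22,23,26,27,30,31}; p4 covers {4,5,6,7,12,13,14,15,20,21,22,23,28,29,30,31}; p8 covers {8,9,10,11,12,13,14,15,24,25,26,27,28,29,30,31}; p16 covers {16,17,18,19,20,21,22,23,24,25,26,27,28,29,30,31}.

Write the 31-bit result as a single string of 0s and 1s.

0110111001100111000000101010000

Place data at non-parity positions: p1 p2 1 p4 1 1 1 p8 0 1 1 0 0 1 1 p16 0 0 0 0 0 0 1 0 1 0 1 0 0 0 0
p1 (pos 1,3,5,7,9,11,13,15,17,19,21,23,25,27,29,31): XOR of data positions = 1⊕1⊕1⊕0⊕1⊕0⊕1⊕0⊕0⊕0⊕1⊕1⊕1⊕0⊕0 = 0
p2 (pos 2,3,6,7,10,11,14,15,18,19,22,23,26,27,30,31): XOR of data positions = 1⊕1⊕1⊕1⊕1⊕1⊕1⊕0⊕0⊕0⊕1⊕0⊕1⊕0⊕0 = 1
p4 (pos 4,5,6,7,12,13,14,15,20,21,22,23,28,29,30,31): XOR of data positions = 1⊕1⊕1⊕0⊕0⊕1⊕1⊕0⊕0⊕0⊕1⊕0⊕0⊕0⊕0 = 0
p8 (pos 8,9,10,11,12,13,14,15,24,25,26,27,28,29,30,31): XOR of data positions = 0⊕1⊕1⊕0⊕0⊕1⊕1⊕0⊕1⊕0⊕1⊕0⊕0⊕0⊕0 = 0
p16 (pos 16,17,18,19,20,21,22,23,24,25,26,27,28,29,30,31): XOR of data positions = 0⊕0⊕0⊕0⊕0⊕0⊕1⊕0⊕1⊕0⊕1⊕0⊕0⊕0⊕0 = 1
Codeword: 0110111001100111000000101010000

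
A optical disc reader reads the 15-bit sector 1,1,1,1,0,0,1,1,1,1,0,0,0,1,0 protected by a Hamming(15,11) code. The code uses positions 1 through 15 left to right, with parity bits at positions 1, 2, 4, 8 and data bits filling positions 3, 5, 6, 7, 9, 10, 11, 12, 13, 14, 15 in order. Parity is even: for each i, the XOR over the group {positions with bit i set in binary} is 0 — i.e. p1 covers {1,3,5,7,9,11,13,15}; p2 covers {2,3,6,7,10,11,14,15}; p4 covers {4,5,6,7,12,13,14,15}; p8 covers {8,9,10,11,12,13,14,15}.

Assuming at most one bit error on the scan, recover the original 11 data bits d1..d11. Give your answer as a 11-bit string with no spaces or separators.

s1 (pos 1,3,5,7,9,11,13,15): 1⊕1⊕0⊕1⊕1⊕0⊕0⊕0 = 0
s2 (pos 2,3,6,7,10,11,14,15): 1⊕1⊕0⊕1⊕1⊕0⊕1⊕0 = 1
s4 (pos 4,5,6,7,12,13,14,15): 1⊕0⊕0⊕1⊕0⊕0⊕1⊕0 = 1
s8 (pos 8,9,10,11,12,13,14,15): 1⊕1⊕1⊕0⊕0⊕0⊕1⊕0 = 0
Syndrome s8…s1 = 0110 → error at position 6.
Flip position 6: 111100111100010 → 111101111100010
Read data bits from positions 3,5,6,7,9,10,11,12,13,14,15: 10111100010

10111100010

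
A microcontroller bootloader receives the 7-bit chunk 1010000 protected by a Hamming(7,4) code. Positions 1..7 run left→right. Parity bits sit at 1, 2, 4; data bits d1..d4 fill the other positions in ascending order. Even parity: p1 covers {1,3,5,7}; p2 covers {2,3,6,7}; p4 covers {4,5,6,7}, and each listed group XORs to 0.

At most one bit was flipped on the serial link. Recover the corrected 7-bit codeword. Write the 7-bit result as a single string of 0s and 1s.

s1 (pos 1,3,5,7): 1⊕1⊕0⊕0 = 0
s2 (pos 2,3,6,7): 0⊕1⊕0⊕0 = 1
s4 (pos 4,5,6,7): 0⊕0⊕0⊕0 = 0
Syndrome s4…s1 = 010 → error at position 2.
Flip position 2: 1010000 → 1110000

1110000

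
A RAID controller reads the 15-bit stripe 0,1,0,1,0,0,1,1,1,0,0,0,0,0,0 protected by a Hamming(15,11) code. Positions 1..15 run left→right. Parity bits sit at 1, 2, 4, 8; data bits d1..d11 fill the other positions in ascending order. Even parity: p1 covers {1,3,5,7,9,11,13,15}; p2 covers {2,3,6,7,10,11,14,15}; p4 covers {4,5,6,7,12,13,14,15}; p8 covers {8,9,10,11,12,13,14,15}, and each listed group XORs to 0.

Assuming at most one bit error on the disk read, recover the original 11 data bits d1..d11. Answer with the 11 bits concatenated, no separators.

s1 (pos 1,3,5,7,9,11,13,15): 0⊕0⊕0⊕1⊕1⊕0⊕0⊕0 = 0
s2 (pos 2,3,6,7,10,11,14,15): 1⊕0⊕0⊕1⊕0⊕0⊕0⊕0 = 0
s4 (pos 4,5,6,7,12,13,14,15): 1⊕0⊕0⊕1⊕0⊕0⊕0⊕0 = 0
s8 (pos 8,9,10,11,12,13,14,15): 1⊕1⊕0⊕0⊕0⊕0⊕0⊕0 = 0
Syndrome s8…s1 = 0000 → no error.
Read data bits from positions 3,5,6,7,9,10,11,12,13,14,15: 00011000000

00011000000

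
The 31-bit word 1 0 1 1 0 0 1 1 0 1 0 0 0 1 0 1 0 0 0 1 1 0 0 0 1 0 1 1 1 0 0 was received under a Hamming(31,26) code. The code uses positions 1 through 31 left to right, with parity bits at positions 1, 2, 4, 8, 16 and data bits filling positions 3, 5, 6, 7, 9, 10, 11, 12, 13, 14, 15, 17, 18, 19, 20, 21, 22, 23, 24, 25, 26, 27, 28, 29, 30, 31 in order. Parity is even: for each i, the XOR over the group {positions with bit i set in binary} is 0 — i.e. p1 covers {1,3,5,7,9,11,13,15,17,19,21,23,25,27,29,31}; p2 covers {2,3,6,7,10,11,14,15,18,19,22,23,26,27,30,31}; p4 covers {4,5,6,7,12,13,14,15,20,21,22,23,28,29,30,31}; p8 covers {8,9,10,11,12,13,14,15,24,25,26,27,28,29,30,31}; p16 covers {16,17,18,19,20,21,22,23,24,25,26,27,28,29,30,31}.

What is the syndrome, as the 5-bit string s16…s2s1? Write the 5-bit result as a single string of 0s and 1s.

11111

s1 (pos 1,3,5,7,9,11,13,15,17,19,21,23,25,27,29,31): 1⊕1⊕0⊕1⊕0⊕0⊕0⊕0⊕0⊕0⊕1⊕0⊕1⊕1⊕1⊕0 = 1
s2 (pos 2,3,6,7,10,11,14,15,18,19,22,23,26,27,30,31): 0⊕1⊕0⊕1⊕1⊕0⊕1⊕0⊕0⊕0⊕0⊕0⊕0⊕1⊕0⊕0 = 1
s4 (pos 4,5,6,7,12,13,14,15,20,21,22,23,28,29,30,31): 1⊕0⊕0⊕1⊕0⊕0⊕1⊕0⊕1⊕1⊕0⊕0⊕1⊕1⊕0⊕0 = 1
s8 (pos 8,9,10,11,12,13,14,15,24,25,26,27,28,29,30,31): 1⊕0⊕1⊕0⊕0⊕0⊕1⊕0⊕0⊕1⊕0⊕1⊕1⊕1⊕0⊕0 = 1
s16 (pos 16,17,18,19,20,21,22,23,24,25,26,27,28,29,30,31): 1⊕0⊕0⊕0⊕1⊕1⊕0⊕0⊕0⊕1⊕0⊕1⊕1⊕1⊕0⊕0 = 1
Syndrome s16…s1 = 11111 → error at position 31.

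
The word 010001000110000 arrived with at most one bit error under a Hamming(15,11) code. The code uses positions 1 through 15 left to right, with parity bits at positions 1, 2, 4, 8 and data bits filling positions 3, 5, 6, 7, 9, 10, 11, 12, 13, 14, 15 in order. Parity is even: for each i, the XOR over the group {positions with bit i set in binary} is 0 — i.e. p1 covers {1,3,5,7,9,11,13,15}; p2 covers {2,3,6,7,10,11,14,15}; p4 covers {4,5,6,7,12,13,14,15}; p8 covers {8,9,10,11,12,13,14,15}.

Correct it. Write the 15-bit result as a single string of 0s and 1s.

s1 (pos 1,3,5,7,9,11,13,15): 0⊕0⊕0⊕0⊕0⊕1⊕0⊕0 = 1
s2 (pos 2,3,6,7,10,11,14,15): 1⊕0⊕1⊕0⊕1⊕1⊕0⊕0 = 0
s4 (pos 4,5,6,7,12,13,14,15): 0⊕0⊕1⊕0⊕0⊕0⊕0⊕0 = 1
s8 (pos 8,9,10,11,12,13,14,15): 0⊕0⊕1⊕1⊕0⊕0⊕0⊕0 = 0
Syndrome s8…s1 = 0101 → error at position 5.
Flip position 5: 010001000110000 → 010011000110000

010011000110000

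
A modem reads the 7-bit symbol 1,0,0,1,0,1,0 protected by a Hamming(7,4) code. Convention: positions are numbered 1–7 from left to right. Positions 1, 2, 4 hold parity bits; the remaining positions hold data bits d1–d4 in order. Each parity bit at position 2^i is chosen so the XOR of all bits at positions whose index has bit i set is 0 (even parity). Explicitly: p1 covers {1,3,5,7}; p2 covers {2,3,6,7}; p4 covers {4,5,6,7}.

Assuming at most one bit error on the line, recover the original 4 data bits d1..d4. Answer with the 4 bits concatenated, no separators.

s1 (pos 1,3,5,7): 1⊕0⊕0⊕0 = 1
s2 (pos 2,3,6,7): 0⊕0⊕1⊕0 = 1
s4 (pos 4,5,6,7): 1⊕0⊕1⊕0 = 0
Syndrome s4…s1 = 011 → error at position 3.
Flip position 3: 1001010 → 1011010
Read data bits from positions 3,5,6,7: 1010

1010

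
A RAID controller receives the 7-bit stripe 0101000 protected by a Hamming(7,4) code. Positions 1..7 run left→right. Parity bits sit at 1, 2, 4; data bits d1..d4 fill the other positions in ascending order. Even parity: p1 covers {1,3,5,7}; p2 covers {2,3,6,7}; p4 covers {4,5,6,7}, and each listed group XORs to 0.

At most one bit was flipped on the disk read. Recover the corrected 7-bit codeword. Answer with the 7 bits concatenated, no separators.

0101010

s1 (pos 1,3,5,7): 0⊕0⊕0⊕0 = 0
s2 (pos 2,3,6,7): 1⊕0⊕0⊕0 = 1
s4 (pos 4,5,6,7): 1⊕0⊕0⊕0 = 1
Syndrome s4…s1 = 110 → error at position 6.
Flip position 6: 0101000 → 0101010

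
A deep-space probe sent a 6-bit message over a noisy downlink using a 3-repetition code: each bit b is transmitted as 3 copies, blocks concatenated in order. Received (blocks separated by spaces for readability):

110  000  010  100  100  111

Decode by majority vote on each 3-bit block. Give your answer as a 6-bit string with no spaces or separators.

Block 1 (110): 2 ones → 1
Block 2 (000): 0 ones → 0
Block 3 (010): 1 one → 0
Block 4 (100): 1 one → 0
Block 5 (100): 1 one → 0
Block 6 (111): 3 ones → 1

100001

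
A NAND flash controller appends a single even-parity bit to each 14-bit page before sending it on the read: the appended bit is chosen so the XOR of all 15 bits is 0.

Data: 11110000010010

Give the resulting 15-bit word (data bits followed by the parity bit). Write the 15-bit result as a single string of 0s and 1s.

111100000100100

XOR of the 14 data bits: 1⊕1⊕1⊕1⊕0⊕0⊕0⊕0⊕0⊕1⊕0⊕0⊕1⊕0 = 0
Parity bit = 0 (so all 15 bits XOR to 0).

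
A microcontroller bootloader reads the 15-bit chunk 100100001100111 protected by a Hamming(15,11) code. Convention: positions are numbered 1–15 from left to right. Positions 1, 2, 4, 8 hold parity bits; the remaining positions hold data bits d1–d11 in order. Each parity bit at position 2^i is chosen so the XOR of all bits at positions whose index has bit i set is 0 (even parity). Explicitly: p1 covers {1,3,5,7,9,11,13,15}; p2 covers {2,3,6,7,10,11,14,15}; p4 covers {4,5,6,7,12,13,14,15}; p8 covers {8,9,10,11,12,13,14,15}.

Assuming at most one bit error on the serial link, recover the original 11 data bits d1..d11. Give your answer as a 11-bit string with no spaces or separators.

00001000111

s1 (pos 1,3,5,7,9,11,13,15): 1⊕0⊕0⊕0⊕1⊕0⊕1⊕1 = 0
s2 (pos 2,3,6,7,10,11,14,15): 0⊕0⊕0⊕0⊕1⊕0⊕1⊕1 = 1
s4 (pos 4,5,6,7,12,13,14,15): 1⊕0⊕0⊕0⊕0⊕1⊕1⊕1 = 0
s8 (pos 8,9,10,11,12,13,14,15): 0⊕1⊕1⊕0⊕0⊕1⊕1⊕1 = 1
Syndrome s8…s1 = 1010 → error at position 10.
Flip position 10: 100100001100111 → 100100001000111
Read data bits from positions 3,5,6,7,9,10,11,12,13,14,15: 00001000111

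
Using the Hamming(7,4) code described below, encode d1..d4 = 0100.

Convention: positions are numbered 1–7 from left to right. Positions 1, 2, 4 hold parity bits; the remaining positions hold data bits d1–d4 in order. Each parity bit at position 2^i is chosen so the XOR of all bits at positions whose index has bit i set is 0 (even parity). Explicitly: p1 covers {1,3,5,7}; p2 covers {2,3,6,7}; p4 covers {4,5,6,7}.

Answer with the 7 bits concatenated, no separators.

1001100

Place data at non-parity positions: p1 p2 0 p4 1 0 0
p1 (pos 1,3,5,7): XOR of data positions = 0⊕1⊕0 = 1
p2 (pos 2,3,6,7): XOR of data positions = 0⊕0⊕0 = 0
p4 (pos 4,5,6,7): XOR of data positions = 1⊕0⊕0 = 1
Codeword: 1001100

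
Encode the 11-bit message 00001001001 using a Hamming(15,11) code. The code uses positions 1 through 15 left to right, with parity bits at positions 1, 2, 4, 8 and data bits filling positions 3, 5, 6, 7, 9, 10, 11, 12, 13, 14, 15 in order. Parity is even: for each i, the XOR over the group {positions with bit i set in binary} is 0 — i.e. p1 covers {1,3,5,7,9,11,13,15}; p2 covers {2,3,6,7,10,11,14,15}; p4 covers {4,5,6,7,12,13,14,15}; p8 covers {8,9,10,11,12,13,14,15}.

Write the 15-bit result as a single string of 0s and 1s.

Place data at non-parity positions: p1 p2 0 p4 0 0 0 p8 1 0 0 1 0 0 1
p1 (pos 1,3,5,7,9,11,13,15): XOR of data positions = 0⊕0⊕0⊕1⊕0⊕0⊕1 = 0
p2 (pos 2,3,6,7,10,11,14,15): XOR of data positions = 0⊕0⊕0⊕0⊕0⊕0⊕1 = 1
p4 (pos 4,5,6,7,12,13,14,15): XOR of data positions = 0⊕0⊕0⊕1⊕0⊕0⊕1 = 0
p8 (pos 8,9,10,11,12,13,14,15): XOR of data positions = 1⊕0⊕0⊕1⊕0⊕0⊕1 = 1
Codeword: 010000011001001

010000011001001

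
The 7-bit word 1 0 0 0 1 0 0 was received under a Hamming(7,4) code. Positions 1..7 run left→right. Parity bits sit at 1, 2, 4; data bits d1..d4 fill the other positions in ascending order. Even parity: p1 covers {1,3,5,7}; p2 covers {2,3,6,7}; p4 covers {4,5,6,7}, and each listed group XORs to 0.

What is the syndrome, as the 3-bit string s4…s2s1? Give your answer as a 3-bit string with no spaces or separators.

100

s1 (pos 1,3,5,7): 1⊕0⊕1⊕0 = 0
s2 (pos 2,3,6,7): 0⊕0⊕0⊕0 = 0
s4 (pos 4,5,6,7): 0⊕1⊕0⊕0 = 1
Syndrome s4…s1 = 100 → error at position 4.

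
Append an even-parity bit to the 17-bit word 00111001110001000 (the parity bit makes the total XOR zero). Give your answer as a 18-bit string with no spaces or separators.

001110011100010001

XOR of the 17 data bits: 0⊕0⊕1⊕1⊕1⊕0⊕0⊕1⊕1⊕1⊕0⊕0⊕0⊕1⊕0⊕0⊕0 = 1
Parity bit = 1 (so all 18 bits XOR to 0).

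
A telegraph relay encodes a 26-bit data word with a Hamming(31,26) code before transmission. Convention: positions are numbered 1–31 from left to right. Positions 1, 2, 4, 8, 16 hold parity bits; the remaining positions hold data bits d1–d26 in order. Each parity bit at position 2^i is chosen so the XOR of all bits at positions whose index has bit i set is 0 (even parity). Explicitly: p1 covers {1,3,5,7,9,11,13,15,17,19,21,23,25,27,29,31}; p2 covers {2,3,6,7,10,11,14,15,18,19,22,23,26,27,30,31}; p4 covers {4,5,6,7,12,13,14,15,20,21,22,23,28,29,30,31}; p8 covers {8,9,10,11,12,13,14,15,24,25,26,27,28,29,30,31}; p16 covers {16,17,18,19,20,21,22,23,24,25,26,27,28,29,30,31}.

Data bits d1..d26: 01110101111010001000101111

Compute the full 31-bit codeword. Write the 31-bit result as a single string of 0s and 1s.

0000111001011111010001000101111

Place data at non-parity positions: p1 p2 0 p4 1 1 1 p8 0 1 0 1 1 1 1 p16 0 1 0 0 0 1 0 0 0 1 0 1 1 1 1
p1 (pos 1,3,5,7,9,11,13,15,17,19,21,23,25,27,29,31): XOR of data positions = 0⊕1⊕1⊕0⊕0⊕1⊕1⊕0⊕0⊕0⊕0⊕0⊕0⊕1⊕1 = 0
p2 (pos 2,3,6,7,10,11,14,15,18,19,22,23,26,27,30,31): XOR of data positions = 0⊕1⊕1⊕1⊕0⊕1⊕1⊕1⊕0⊕1⊕0⊕1⊕0⊕1⊕1 = 0
p4 (pos 4,5,6,7,12,13,14,15,20,21,22,23,28,29,30,31): XOR of data positions = 1⊕1⊕1⊕1⊕1⊕1⊕1⊕0⊕0⊕1⊕0⊕1⊕1⊕1⊕1 = 0
p8 (pos 8,9,10,11,12,13,14,15,24,25,26,27,28,29,30,31): XOR of data positions = 0⊕1⊕0⊕1⊕1⊕1⊕1⊕0⊕0⊕1⊕0⊕1⊕1⊕1⊕1 = 0
p16 (pos 16,17,18,19,20,21,22,23,24,25,26,27,28,29,30,31): XOR of data positions = 0⊕1⊕0⊕0⊕0⊕1⊕0⊕0⊕0⊕1⊕0⊕1⊕1⊕1⊕1 = 1
Codeword: 0000111001011111010001000101111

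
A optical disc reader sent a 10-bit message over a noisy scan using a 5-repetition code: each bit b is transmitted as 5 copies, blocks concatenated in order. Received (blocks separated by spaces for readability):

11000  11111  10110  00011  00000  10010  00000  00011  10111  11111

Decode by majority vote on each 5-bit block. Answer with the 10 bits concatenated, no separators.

Block 1 (11000): 2 ones → 0
Block 2 (11111): 5 ones → 1
Block 3 (10110): 3 ones → 1
Block 4 (00011): 2 ones → 0
Block 5 (00000): 0 ones → 0
Block 6 (10010): 2 ones → 0
Block 7 (00000): 0 ones → 0
Block 8 (00011): 2 ones → 0
Block 9 (10111): 4 ones → 1
Block 10 (11111): 5 ones → 1

0110000011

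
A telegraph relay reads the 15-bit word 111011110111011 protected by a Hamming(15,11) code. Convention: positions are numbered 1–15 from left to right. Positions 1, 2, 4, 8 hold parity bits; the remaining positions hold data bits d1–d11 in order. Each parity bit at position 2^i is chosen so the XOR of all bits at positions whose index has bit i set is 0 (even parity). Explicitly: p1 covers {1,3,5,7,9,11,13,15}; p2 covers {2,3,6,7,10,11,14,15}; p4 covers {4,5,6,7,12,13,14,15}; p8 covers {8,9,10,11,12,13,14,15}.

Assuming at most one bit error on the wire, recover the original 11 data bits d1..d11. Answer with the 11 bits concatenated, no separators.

11110111011

s1 (pos 1,3,5,7,9,11,13,15): 1⊕1⊕1⊕1⊕0⊕1⊕0⊕1 = 0
s2 (pos 2,3,6,7,10,11,14,15): 1⊕1⊕1⊕1⊕1⊕1⊕1⊕1 = 0
s4 (pos 4,5,6,7,12,13,14,15): 0⊕1⊕1⊕1⊕1⊕0⊕1⊕1 = 0
s8 (pos 8,9,10,11,12,13,14,15): 1⊕0⊕1⊕1⊕1⊕0⊕1⊕1 = 0
Syndrome s8…s1 = 0000 → no error.
Read data bits from positions 3,5,6,7,9,10,11,12,13,14,15: 11110111011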